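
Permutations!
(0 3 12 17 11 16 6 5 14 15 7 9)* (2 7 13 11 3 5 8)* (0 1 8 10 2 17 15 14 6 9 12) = (0 5 6 10 2 7 12 15 13 11 16 9 1 8 17 3) = [5, 8, 7, 0, 4, 6, 10, 12, 17, 1, 2, 16, 15, 11, 14, 13, 9, 3]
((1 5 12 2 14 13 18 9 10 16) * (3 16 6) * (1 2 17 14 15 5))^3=[0, 1, 12, 15, 4, 14, 2, 7, 8, 3, 16, 11, 13, 10, 9, 17, 5, 18, 6]=(2 12 13 10 16 5 14 9 3 15 17 18 6)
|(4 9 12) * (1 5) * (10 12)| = |(1 5)(4 9 10 12)| = 4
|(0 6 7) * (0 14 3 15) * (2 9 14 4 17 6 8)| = 28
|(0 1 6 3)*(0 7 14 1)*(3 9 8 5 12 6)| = 20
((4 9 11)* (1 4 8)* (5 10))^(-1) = (1 8 11 9 4)(5 10) = [0, 8, 2, 3, 1, 10, 6, 7, 11, 4, 5, 9]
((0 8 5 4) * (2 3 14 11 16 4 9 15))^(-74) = (0 9 3 16 8 15 14 4 5 2 11) = [9, 1, 11, 16, 5, 2, 6, 7, 15, 3, 10, 0, 12, 13, 4, 14, 8]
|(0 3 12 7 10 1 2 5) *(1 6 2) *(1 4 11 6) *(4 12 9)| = |(0 3 9 4 11 6 2 5)(1 12 7 10)| = 8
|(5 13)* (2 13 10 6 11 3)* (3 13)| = 10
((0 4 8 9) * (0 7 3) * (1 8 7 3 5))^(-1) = (0 3 9 8 1 5 7 4) = [3, 5, 2, 9, 0, 7, 6, 4, 1, 8]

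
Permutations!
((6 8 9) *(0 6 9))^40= [6, 1, 2, 3, 4, 5, 8, 7, 0, 9]= (9)(0 6 8)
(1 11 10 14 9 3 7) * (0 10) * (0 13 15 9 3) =(0 10 14 3 7 1 11 13 15 9) =[10, 11, 2, 7, 4, 5, 6, 1, 8, 0, 14, 13, 12, 15, 3, 9]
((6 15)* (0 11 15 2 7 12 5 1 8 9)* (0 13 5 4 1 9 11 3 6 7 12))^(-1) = [7, 4, 6, 0, 12, 13, 3, 15, 1, 5, 10, 8, 2, 9, 14, 11] = (0 7 15 11 8 1 4 12 2 6 3)(5 13 9)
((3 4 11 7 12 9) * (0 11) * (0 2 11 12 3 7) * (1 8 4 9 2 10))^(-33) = (0 11 2 12)(1 10 4 8) = [11, 10, 12, 3, 8, 5, 6, 7, 1, 9, 4, 2, 0]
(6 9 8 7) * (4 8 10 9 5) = (4 8 7 6 5)(9 10) = [0, 1, 2, 3, 8, 4, 5, 6, 7, 10, 9]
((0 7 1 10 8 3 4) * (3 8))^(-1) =(0 4 3 10 1 7) =[4, 7, 2, 10, 3, 5, 6, 0, 8, 9, 1]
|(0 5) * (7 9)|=|(0 5)(7 9)|=2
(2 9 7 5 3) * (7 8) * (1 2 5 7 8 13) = [0, 2, 9, 5, 4, 3, 6, 7, 8, 13, 10, 11, 12, 1] = (1 2 9 13)(3 5)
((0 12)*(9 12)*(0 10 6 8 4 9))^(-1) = (4 8 6 10 12 9) = [0, 1, 2, 3, 8, 5, 10, 7, 6, 4, 12, 11, 9]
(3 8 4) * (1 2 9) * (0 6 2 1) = (0 6 2 9)(3 8 4) = [6, 1, 9, 8, 3, 5, 2, 7, 4, 0]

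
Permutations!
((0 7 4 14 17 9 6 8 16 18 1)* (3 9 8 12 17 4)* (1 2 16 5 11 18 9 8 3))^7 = (0 7 1)(2 8 6 18 3 9 11 17 16 5 12)(4 14) = [7, 0, 8, 9, 14, 12, 18, 1, 6, 11, 10, 17, 2, 13, 4, 15, 5, 16, 3]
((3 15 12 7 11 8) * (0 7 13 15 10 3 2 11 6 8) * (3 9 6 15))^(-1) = (0 11 2 8 6 9 10 3 13 12 15 7) = [11, 1, 8, 13, 4, 5, 9, 0, 6, 10, 3, 2, 15, 12, 14, 7]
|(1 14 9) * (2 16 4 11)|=12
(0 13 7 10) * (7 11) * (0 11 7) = (0 13 7 10 11) = [13, 1, 2, 3, 4, 5, 6, 10, 8, 9, 11, 0, 12, 7]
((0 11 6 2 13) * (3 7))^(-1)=(0 13 2 6 11)(3 7)=[13, 1, 6, 7, 4, 5, 11, 3, 8, 9, 10, 0, 12, 2]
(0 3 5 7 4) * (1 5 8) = (0 3 8 1 5 7 4) = [3, 5, 2, 8, 0, 7, 6, 4, 1]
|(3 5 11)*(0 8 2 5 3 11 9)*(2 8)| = |(11)(0 2 5 9)| = 4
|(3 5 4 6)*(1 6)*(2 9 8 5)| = |(1 6 3 2 9 8 5 4)| = 8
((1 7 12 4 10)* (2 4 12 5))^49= [0, 7, 4, 3, 10, 2, 6, 5, 8, 9, 1, 11, 12]= (12)(1 7 5 2 4 10)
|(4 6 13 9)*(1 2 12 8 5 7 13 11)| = 11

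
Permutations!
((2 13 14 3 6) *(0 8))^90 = (14) = [0, 1, 2, 3, 4, 5, 6, 7, 8, 9, 10, 11, 12, 13, 14]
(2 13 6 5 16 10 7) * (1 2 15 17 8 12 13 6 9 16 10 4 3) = (1 2 6 5 10 7 15 17 8 12 13 9 16 4 3) = [0, 2, 6, 1, 3, 10, 5, 15, 12, 16, 7, 11, 13, 9, 14, 17, 4, 8]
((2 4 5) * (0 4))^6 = (0 5)(2 4) = [5, 1, 4, 3, 2, 0]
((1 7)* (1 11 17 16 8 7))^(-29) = (7 11 17 16 8) = [0, 1, 2, 3, 4, 5, 6, 11, 7, 9, 10, 17, 12, 13, 14, 15, 8, 16]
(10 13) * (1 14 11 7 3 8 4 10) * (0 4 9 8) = (0 4 10 13 1 14 11 7 3)(8 9) = [4, 14, 2, 0, 10, 5, 6, 3, 9, 8, 13, 7, 12, 1, 11]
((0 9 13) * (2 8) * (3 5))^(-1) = (0 13 9)(2 8)(3 5) = [13, 1, 8, 5, 4, 3, 6, 7, 2, 0, 10, 11, 12, 9]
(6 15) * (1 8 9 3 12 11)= (1 8 9 3 12 11)(6 15)= [0, 8, 2, 12, 4, 5, 15, 7, 9, 3, 10, 1, 11, 13, 14, 6]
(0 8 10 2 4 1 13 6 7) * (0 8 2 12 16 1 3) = (0 2 4 3)(1 13 6 7 8 10 12 16) = [2, 13, 4, 0, 3, 5, 7, 8, 10, 9, 12, 11, 16, 6, 14, 15, 1]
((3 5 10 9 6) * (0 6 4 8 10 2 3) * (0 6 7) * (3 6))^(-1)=(0 7)(2 5 3 6)(4 9 10 8)=[7, 1, 5, 6, 9, 3, 2, 0, 4, 10, 8]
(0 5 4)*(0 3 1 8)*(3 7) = [5, 8, 2, 1, 7, 4, 6, 3, 0] = (0 5 4 7 3 1 8)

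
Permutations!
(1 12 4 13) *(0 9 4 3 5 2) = (0 9 4 13 1 12 3 5 2) = [9, 12, 0, 5, 13, 2, 6, 7, 8, 4, 10, 11, 3, 1]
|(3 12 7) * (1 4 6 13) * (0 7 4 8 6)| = 20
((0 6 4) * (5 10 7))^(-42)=(10)=[0, 1, 2, 3, 4, 5, 6, 7, 8, 9, 10]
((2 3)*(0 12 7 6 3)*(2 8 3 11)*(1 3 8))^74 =(0 7 11)(2 12 6) =[7, 1, 12, 3, 4, 5, 2, 11, 8, 9, 10, 0, 6]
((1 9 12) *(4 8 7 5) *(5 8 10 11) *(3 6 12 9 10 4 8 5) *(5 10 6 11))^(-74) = [0, 6, 2, 3, 4, 7, 12, 5, 10, 9, 8, 11, 1] = (1 6 12)(5 7)(8 10)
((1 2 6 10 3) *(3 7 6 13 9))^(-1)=(1 3 9 13 2)(6 7 10)=[0, 3, 1, 9, 4, 5, 7, 10, 8, 13, 6, 11, 12, 2]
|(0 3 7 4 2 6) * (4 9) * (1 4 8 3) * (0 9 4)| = 14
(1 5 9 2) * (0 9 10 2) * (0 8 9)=(1 5 10 2)(8 9)=[0, 5, 1, 3, 4, 10, 6, 7, 9, 8, 2]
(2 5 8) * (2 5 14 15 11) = [0, 1, 14, 3, 4, 8, 6, 7, 5, 9, 10, 2, 12, 13, 15, 11] = (2 14 15 11)(5 8)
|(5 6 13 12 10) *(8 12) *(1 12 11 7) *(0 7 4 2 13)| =|(0 7 1 12 10 5 6)(2 13 8 11 4)| =35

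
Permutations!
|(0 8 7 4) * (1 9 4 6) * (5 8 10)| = |(0 10 5 8 7 6 1 9 4)| = 9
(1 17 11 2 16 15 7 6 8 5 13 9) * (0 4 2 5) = (0 4 2 16 15 7 6 8)(1 17 11 5 13 9) = [4, 17, 16, 3, 2, 13, 8, 6, 0, 1, 10, 5, 12, 9, 14, 7, 15, 11]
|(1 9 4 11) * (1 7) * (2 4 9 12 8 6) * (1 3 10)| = |(1 12 8 6 2 4 11 7 3 10)| = 10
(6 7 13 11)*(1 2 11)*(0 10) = (0 10)(1 2 11 6 7 13) = [10, 2, 11, 3, 4, 5, 7, 13, 8, 9, 0, 6, 12, 1]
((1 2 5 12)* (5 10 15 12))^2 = (1 10 12 2 15) = [0, 10, 15, 3, 4, 5, 6, 7, 8, 9, 12, 11, 2, 13, 14, 1]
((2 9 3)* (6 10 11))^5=(2 3 9)(6 11 10)=[0, 1, 3, 9, 4, 5, 11, 7, 8, 2, 6, 10]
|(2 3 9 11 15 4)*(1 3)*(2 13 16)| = 9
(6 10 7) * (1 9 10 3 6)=(1 9 10 7)(3 6)=[0, 9, 2, 6, 4, 5, 3, 1, 8, 10, 7]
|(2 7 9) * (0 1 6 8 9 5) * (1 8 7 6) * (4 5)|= |(0 8 9 2 6 7 4 5)|= 8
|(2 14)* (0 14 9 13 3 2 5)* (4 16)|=|(0 14 5)(2 9 13 3)(4 16)|=12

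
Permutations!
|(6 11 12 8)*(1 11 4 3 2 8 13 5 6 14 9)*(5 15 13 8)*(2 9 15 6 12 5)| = |(1 11 5 12 8 14 15 13 6 4 3 9)| = 12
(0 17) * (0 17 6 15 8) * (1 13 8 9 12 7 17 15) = (0 6 1 13 8)(7 17 15 9 12) = [6, 13, 2, 3, 4, 5, 1, 17, 0, 12, 10, 11, 7, 8, 14, 9, 16, 15]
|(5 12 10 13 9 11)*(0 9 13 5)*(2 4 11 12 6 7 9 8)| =|(13)(0 8 2 4 11)(5 6 7 9 12 10)| =30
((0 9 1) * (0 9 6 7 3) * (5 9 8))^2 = [7, 5, 2, 6, 4, 1, 3, 0, 9, 8] = (0 7)(1 5)(3 6)(8 9)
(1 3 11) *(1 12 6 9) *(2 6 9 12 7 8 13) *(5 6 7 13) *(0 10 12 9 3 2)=(0 10 12 3 11 13)(1 2 7 8 5 6 9)=[10, 2, 7, 11, 4, 6, 9, 8, 5, 1, 12, 13, 3, 0]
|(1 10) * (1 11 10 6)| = 2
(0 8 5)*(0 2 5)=(0 8)(2 5)=[8, 1, 5, 3, 4, 2, 6, 7, 0]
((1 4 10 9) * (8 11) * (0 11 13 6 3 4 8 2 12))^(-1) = [12, 9, 11, 6, 3, 5, 13, 7, 1, 10, 4, 0, 2, 8] = (0 12 2 11)(1 9 10 4 3 6 13 8)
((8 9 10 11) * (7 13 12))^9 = [0, 1, 2, 3, 4, 5, 6, 7, 9, 10, 11, 8, 12, 13] = (13)(8 9 10 11)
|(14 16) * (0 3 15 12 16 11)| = |(0 3 15 12 16 14 11)| = 7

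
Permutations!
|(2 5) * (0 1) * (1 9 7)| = 4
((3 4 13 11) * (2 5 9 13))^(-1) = (2 4 3 11 13 9 5) = [0, 1, 4, 11, 3, 2, 6, 7, 8, 5, 10, 13, 12, 9]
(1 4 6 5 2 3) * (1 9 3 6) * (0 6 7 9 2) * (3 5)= (0 6 3 2 7 9 5)(1 4)= [6, 4, 7, 2, 1, 0, 3, 9, 8, 5]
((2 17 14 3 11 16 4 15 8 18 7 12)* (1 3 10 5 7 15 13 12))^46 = (1 2 3 17 11 14 16 10 4 5 13 7 12)(8 18 15) = [0, 2, 3, 17, 5, 13, 6, 12, 18, 9, 4, 14, 1, 7, 16, 8, 10, 11, 15]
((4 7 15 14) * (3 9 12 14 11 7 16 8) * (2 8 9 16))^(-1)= (2 4 14 12 9 16 3 8)(7 11 15)= [0, 1, 4, 8, 14, 5, 6, 11, 2, 16, 10, 15, 9, 13, 12, 7, 3]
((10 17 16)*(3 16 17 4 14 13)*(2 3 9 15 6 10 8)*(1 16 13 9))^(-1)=[0, 13, 8, 2, 10, 5, 15, 7, 16, 14, 6, 11, 12, 3, 4, 9, 1, 17]=(17)(1 13 3 2 8 16)(4 10 6 15 9 14)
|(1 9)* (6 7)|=2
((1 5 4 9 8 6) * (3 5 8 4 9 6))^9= (1 3 9 6 8 5 4)= [0, 3, 2, 9, 1, 4, 8, 7, 5, 6]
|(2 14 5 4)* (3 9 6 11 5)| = 8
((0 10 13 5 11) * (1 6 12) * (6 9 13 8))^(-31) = (0 11 5 13 9 1 12 6 8 10) = [11, 12, 2, 3, 4, 13, 8, 7, 10, 1, 0, 5, 6, 9]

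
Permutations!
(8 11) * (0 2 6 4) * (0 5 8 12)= (0 2 6 4 5 8 11 12)= [2, 1, 6, 3, 5, 8, 4, 7, 11, 9, 10, 12, 0]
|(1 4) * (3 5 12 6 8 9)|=6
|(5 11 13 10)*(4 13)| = |(4 13 10 5 11)| = 5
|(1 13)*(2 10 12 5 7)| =10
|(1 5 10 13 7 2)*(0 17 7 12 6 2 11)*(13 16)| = |(0 17 7 11)(1 5 10 16 13 12 6 2)| = 8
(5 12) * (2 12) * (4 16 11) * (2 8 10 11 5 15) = (2 12 15)(4 16 5 8 10 11) = [0, 1, 12, 3, 16, 8, 6, 7, 10, 9, 11, 4, 15, 13, 14, 2, 5]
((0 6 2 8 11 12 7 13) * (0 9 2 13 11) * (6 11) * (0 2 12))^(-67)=(0 11)(2 8)(6 12 13 7 9)=[11, 1, 8, 3, 4, 5, 12, 9, 2, 6, 10, 0, 13, 7]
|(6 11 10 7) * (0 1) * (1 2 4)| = |(0 2 4 1)(6 11 10 7)| = 4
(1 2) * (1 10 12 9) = (1 2 10 12 9) = [0, 2, 10, 3, 4, 5, 6, 7, 8, 1, 12, 11, 9]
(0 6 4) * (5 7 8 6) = (0 5 7 8 6 4) = [5, 1, 2, 3, 0, 7, 4, 8, 6]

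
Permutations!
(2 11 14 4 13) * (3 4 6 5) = (2 11 14 6 5 3 4 13) = [0, 1, 11, 4, 13, 3, 5, 7, 8, 9, 10, 14, 12, 2, 6]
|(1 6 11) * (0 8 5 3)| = |(0 8 5 3)(1 6 11)| = 12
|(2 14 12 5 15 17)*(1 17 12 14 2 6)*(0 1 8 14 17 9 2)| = |(0 1 9 2)(5 15 12)(6 8 14 17)| = 12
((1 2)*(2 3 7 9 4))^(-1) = (1 2 4 9 7 3) = [0, 2, 4, 1, 9, 5, 6, 3, 8, 7]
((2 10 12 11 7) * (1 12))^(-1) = (1 10 2 7 11 12) = [0, 10, 7, 3, 4, 5, 6, 11, 8, 9, 2, 12, 1]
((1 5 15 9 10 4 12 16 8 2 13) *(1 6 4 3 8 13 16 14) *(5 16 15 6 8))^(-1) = [0, 14, 8, 10, 6, 3, 5, 7, 13, 15, 9, 11, 4, 16, 12, 2, 1] = (1 14 12 4 6 5 3 10 9 15 2 8 13 16)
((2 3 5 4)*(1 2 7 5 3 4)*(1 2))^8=[0, 1, 2, 3, 4, 5, 6, 7]=(7)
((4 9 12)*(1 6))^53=(1 6)(4 12 9)=[0, 6, 2, 3, 12, 5, 1, 7, 8, 4, 10, 11, 9]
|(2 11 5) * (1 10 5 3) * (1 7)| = 7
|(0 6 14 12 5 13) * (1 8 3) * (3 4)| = 12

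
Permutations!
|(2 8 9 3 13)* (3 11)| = |(2 8 9 11 3 13)| = 6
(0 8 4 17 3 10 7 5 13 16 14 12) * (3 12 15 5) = (0 8 4 17 12)(3 10 7)(5 13 16 14 15) = [8, 1, 2, 10, 17, 13, 6, 3, 4, 9, 7, 11, 0, 16, 15, 5, 14, 12]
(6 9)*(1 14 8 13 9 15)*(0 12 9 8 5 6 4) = (0 12 9 4)(1 14 5 6 15)(8 13) = [12, 14, 2, 3, 0, 6, 15, 7, 13, 4, 10, 11, 9, 8, 5, 1]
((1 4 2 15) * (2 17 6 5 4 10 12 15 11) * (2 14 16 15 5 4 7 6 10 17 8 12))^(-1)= (1 15 16 14 11 2 10 17)(4 6 7 5 12 8)= [0, 15, 10, 3, 6, 12, 7, 5, 4, 9, 17, 2, 8, 13, 11, 16, 14, 1]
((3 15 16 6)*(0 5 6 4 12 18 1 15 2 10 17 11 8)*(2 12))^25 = [2, 5, 18, 11, 12, 10, 17, 7, 4, 9, 1, 16, 8, 13, 14, 6, 3, 15, 0] = (0 2 18)(1 5 10)(3 11 16)(4 12 8)(6 17 15)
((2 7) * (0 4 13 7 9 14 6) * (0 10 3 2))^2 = [13, 1, 14, 9, 7, 5, 3, 4, 8, 6, 2, 11, 12, 0, 10] = (0 13)(2 14 10)(3 9 6)(4 7)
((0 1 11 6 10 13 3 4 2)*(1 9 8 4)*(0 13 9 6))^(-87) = (0 6 10 9 8 4 2 13 3 1 11) = [6, 11, 13, 1, 2, 5, 10, 7, 4, 8, 9, 0, 12, 3]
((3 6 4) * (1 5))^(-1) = (1 5)(3 4 6) = [0, 5, 2, 4, 6, 1, 3]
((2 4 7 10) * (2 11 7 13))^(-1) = (2 13 4)(7 11 10) = [0, 1, 13, 3, 2, 5, 6, 11, 8, 9, 7, 10, 12, 4]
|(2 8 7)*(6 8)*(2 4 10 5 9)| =|(2 6 8 7 4 10 5 9)| =8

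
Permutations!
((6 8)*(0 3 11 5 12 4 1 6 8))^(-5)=(0 5 1 3 12 6 11 4)=[5, 3, 2, 12, 0, 1, 11, 7, 8, 9, 10, 4, 6]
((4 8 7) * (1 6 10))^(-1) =(1 10 6)(4 7 8) =[0, 10, 2, 3, 7, 5, 1, 8, 4, 9, 6]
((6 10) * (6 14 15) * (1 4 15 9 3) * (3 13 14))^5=(1 3 10 6 15 4)(9 14 13)=[0, 3, 2, 10, 1, 5, 15, 7, 8, 14, 6, 11, 12, 9, 13, 4]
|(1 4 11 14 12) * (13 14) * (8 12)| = 7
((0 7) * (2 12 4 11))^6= [0, 1, 4, 3, 2, 5, 6, 7, 8, 9, 10, 12, 11]= (2 4)(11 12)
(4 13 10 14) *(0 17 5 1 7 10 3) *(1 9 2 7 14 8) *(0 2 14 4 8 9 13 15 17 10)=(0 10 9 14 8 1 4 15 17 5 13 3 2 7)=[10, 4, 7, 2, 15, 13, 6, 0, 1, 14, 9, 11, 12, 3, 8, 17, 16, 5]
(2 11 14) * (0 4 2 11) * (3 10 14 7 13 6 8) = (0 4 2)(3 10 14 11 7 13 6 8) = [4, 1, 0, 10, 2, 5, 8, 13, 3, 9, 14, 7, 12, 6, 11]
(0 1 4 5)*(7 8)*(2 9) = [1, 4, 9, 3, 5, 0, 6, 8, 7, 2] = (0 1 4 5)(2 9)(7 8)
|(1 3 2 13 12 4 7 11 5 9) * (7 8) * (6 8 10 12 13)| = |(13)(1 3 2 6 8 7 11 5 9)(4 10 12)| = 9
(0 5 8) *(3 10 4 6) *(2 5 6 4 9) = (0 6 3 10 9 2 5 8) = [6, 1, 5, 10, 4, 8, 3, 7, 0, 2, 9]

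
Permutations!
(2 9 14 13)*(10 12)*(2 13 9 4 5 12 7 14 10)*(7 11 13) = [0, 1, 4, 3, 5, 12, 6, 14, 8, 10, 11, 13, 2, 7, 9] = (2 4 5 12)(7 14 9 10 11 13)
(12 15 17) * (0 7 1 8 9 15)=(0 7 1 8 9 15 17 12)=[7, 8, 2, 3, 4, 5, 6, 1, 9, 15, 10, 11, 0, 13, 14, 17, 16, 12]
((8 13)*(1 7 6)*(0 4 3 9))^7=(0 9 3 4)(1 7 6)(8 13)=[9, 7, 2, 4, 0, 5, 1, 6, 13, 3, 10, 11, 12, 8]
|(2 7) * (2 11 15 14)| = 5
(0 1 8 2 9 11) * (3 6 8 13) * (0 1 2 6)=[2, 13, 9, 0, 4, 5, 8, 7, 6, 11, 10, 1, 12, 3]=(0 2 9 11 1 13 3)(6 8)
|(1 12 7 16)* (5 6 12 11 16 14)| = 15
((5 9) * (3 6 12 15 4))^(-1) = (3 4 15 12 6)(5 9) = [0, 1, 2, 4, 15, 9, 3, 7, 8, 5, 10, 11, 6, 13, 14, 12]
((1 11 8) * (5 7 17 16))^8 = (17)(1 8 11) = [0, 8, 2, 3, 4, 5, 6, 7, 11, 9, 10, 1, 12, 13, 14, 15, 16, 17]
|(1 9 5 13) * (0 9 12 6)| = |(0 9 5 13 1 12 6)| = 7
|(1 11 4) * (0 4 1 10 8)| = |(0 4 10 8)(1 11)| = 4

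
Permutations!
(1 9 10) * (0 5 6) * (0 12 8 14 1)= [5, 9, 2, 3, 4, 6, 12, 7, 14, 10, 0, 11, 8, 13, 1]= (0 5 6 12 8 14 1 9 10)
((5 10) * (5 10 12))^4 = (12) = [0, 1, 2, 3, 4, 5, 6, 7, 8, 9, 10, 11, 12]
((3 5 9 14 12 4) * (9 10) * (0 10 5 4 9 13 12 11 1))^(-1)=[1, 11, 2, 4, 3, 5, 6, 7, 8, 12, 0, 14, 13, 10, 9]=(0 1 11 14 9 12 13 10)(3 4)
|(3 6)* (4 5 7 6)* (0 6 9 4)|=|(0 6 3)(4 5 7 9)|=12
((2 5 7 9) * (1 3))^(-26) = (2 7)(5 9) = [0, 1, 7, 3, 4, 9, 6, 2, 8, 5]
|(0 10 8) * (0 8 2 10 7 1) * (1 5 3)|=|(0 7 5 3 1)(2 10)|=10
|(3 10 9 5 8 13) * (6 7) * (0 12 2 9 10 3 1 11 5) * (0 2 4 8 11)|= |(0 12 4 8 13 1)(2 9)(5 11)(6 7)|= 6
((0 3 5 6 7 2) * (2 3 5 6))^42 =(7) =[0, 1, 2, 3, 4, 5, 6, 7]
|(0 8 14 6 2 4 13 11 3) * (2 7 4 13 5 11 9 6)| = |(0 8 14 2 13 9 6 7 4 5 11 3)| = 12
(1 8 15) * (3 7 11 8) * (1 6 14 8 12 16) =(1 3 7 11 12 16)(6 14 8 15) =[0, 3, 2, 7, 4, 5, 14, 11, 15, 9, 10, 12, 16, 13, 8, 6, 1]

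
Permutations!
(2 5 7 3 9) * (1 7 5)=(1 7 3 9 2)=[0, 7, 1, 9, 4, 5, 6, 3, 8, 2]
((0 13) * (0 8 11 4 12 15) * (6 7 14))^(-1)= [15, 1, 2, 3, 11, 5, 14, 6, 13, 9, 10, 8, 4, 0, 7, 12]= (0 15 12 4 11 8 13)(6 14 7)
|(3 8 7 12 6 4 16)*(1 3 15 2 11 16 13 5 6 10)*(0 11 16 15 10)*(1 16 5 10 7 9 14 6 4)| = |(0 11 15 2 5 4 13 10 16 7 12)(1 3 8 9 14 6)| = 66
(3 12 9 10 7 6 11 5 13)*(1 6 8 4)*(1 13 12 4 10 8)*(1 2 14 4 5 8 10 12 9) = (1 6 11 8 12)(2 14 4 13 3 5 9 10 7) = [0, 6, 14, 5, 13, 9, 11, 2, 12, 10, 7, 8, 1, 3, 4]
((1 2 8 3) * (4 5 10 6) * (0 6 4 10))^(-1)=(0 5 4 10 6)(1 3 8 2)=[5, 3, 1, 8, 10, 4, 0, 7, 2, 9, 6]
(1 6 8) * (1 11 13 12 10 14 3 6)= [0, 1, 2, 6, 4, 5, 8, 7, 11, 9, 14, 13, 10, 12, 3]= (3 6 8 11 13 12 10 14)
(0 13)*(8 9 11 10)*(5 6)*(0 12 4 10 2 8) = [13, 1, 8, 3, 10, 6, 5, 7, 9, 11, 0, 2, 4, 12] = (0 13 12 4 10)(2 8 9 11)(5 6)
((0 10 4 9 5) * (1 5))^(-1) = (0 5 1 9 4 10) = [5, 9, 2, 3, 10, 1, 6, 7, 8, 4, 0]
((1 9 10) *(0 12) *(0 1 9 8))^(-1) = (0 8 1 12)(9 10) = [8, 12, 2, 3, 4, 5, 6, 7, 1, 10, 9, 11, 0]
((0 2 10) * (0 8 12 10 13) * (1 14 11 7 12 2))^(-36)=(0 7 2 14 10)(1 12 13 11 8)=[7, 12, 14, 3, 4, 5, 6, 2, 1, 9, 0, 8, 13, 11, 10]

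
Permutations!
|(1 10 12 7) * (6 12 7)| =6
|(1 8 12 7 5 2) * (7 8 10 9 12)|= |(1 10 9 12 8 7 5 2)|= 8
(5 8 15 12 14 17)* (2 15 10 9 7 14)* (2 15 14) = (2 14 17 5 8 10 9 7)(12 15) = [0, 1, 14, 3, 4, 8, 6, 2, 10, 7, 9, 11, 15, 13, 17, 12, 16, 5]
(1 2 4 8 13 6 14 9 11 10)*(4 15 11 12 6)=(1 2 15 11 10)(4 8 13)(6 14 9 12)=[0, 2, 15, 3, 8, 5, 14, 7, 13, 12, 1, 10, 6, 4, 9, 11]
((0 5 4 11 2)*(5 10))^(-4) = [5, 1, 10, 3, 2, 11, 6, 7, 8, 9, 4, 0] = (0 5 11)(2 10 4)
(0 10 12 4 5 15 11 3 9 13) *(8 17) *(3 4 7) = [10, 1, 2, 9, 5, 15, 6, 3, 17, 13, 12, 4, 7, 0, 14, 11, 16, 8] = (0 10 12 7 3 9 13)(4 5 15 11)(8 17)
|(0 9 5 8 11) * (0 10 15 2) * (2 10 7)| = |(0 9 5 8 11 7 2)(10 15)| = 14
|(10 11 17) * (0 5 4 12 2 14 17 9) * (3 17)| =|(0 5 4 12 2 14 3 17 10 11 9)| =11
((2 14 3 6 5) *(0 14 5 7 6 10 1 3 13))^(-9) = (14)(2 5)(6 7) = [0, 1, 5, 3, 4, 2, 7, 6, 8, 9, 10, 11, 12, 13, 14]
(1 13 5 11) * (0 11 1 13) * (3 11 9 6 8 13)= [9, 0, 2, 11, 4, 1, 8, 7, 13, 6, 10, 3, 12, 5]= (0 9 6 8 13 5 1)(3 11)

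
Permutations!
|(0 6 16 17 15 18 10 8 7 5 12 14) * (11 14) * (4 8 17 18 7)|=|(0 6 16 18 10 17 15 7 5 12 11 14)(4 8)|=12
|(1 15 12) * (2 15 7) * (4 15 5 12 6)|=|(1 7 2 5 12)(4 15 6)|=15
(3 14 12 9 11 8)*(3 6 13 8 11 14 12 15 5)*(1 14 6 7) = (1 14 15 5 3 12 9 6 13 8 7) = [0, 14, 2, 12, 4, 3, 13, 1, 7, 6, 10, 11, 9, 8, 15, 5]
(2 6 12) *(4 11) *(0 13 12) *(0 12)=(0 13)(2 6 12)(4 11)=[13, 1, 6, 3, 11, 5, 12, 7, 8, 9, 10, 4, 2, 0]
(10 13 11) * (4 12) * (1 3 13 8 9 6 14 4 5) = (1 3 13 11 10 8 9 6 14 4 12 5) = [0, 3, 2, 13, 12, 1, 14, 7, 9, 6, 8, 10, 5, 11, 4]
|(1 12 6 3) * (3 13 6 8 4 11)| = |(1 12 8 4 11 3)(6 13)| = 6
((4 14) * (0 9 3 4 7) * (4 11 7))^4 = (14)(0 7 11 3 9) = [7, 1, 2, 9, 4, 5, 6, 11, 8, 0, 10, 3, 12, 13, 14]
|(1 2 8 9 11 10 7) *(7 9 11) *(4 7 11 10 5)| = 9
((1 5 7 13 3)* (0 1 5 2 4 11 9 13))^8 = (0 5 13 11 2)(1 7 3 9 4) = [5, 7, 0, 9, 1, 13, 6, 3, 8, 4, 10, 2, 12, 11]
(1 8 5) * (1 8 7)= (1 7)(5 8)= [0, 7, 2, 3, 4, 8, 6, 1, 5]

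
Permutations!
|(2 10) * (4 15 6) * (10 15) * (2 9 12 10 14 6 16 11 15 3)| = |(2 3)(4 14 6)(9 12 10)(11 15 16)| = 6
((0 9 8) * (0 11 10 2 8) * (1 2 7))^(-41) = (0 9)(1 2 8 11 10 7) = [9, 2, 8, 3, 4, 5, 6, 1, 11, 0, 7, 10]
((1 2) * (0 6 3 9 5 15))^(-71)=(0 6 3 9 5 15)(1 2)=[6, 2, 1, 9, 4, 15, 3, 7, 8, 5, 10, 11, 12, 13, 14, 0]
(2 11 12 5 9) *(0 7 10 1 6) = (0 7 10 1 6)(2 11 12 5 9) = [7, 6, 11, 3, 4, 9, 0, 10, 8, 2, 1, 12, 5]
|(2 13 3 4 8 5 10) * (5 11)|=|(2 13 3 4 8 11 5 10)|=8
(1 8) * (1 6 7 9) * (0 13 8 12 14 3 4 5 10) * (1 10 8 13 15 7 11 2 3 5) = (0 15 7 9 10)(1 12 14 5 8 6 11 2 3 4) = [15, 12, 3, 4, 1, 8, 11, 9, 6, 10, 0, 2, 14, 13, 5, 7]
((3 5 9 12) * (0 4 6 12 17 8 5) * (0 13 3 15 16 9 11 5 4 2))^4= (4 16)(6 9)(8 15)(12 17)= [0, 1, 2, 3, 16, 5, 9, 7, 15, 6, 10, 11, 17, 13, 14, 8, 4, 12]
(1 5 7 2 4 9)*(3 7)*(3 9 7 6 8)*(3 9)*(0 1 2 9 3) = (0 1 5)(2 4 7 9)(3 6 8) = [1, 5, 4, 6, 7, 0, 8, 9, 3, 2]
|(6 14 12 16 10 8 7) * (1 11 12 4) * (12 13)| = |(1 11 13 12 16 10 8 7 6 14 4)| = 11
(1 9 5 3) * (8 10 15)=(1 9 5 3)(8 10 15)=[0, 9, 2, 1, 4, 3, 6, 7, 10, 5, 15, 11, 12, 13, 14, 8]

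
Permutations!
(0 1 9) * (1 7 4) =[7, 9, 2, 3, 1, 5, 6, 4, 8, 0] =(0 7 4 1 9)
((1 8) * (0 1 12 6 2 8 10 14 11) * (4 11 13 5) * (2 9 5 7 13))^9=(0 5 12 14)(1 4 6 2)(7 13)(8 10 11 9)=[5, 4, 1, 3, 6, 12, 2, 13, 10, 8, 11, 9, 14, 7, 0]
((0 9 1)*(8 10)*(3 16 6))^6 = (16) = [0, 1, 2, 3, 4, 5, 6, 7, 8, 9, 10, 11, 12, 13, 14, 15, 16]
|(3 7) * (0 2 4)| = 6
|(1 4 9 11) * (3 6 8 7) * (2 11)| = |(1 4 9 2 11)(3 6 8 7)| = 20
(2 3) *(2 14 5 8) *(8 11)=(2 3 14 5 11 8)=[0, 1, 3, 14, 4, 11, 6, 7, 2, 9, 10, 8, 12, 13, 5]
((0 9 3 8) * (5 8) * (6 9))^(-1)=[8, 1, 2, 9, 4, 3, 0, 7, 5, 6]=(0 8 5 3 9 6)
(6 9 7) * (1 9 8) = (1 9 7 6 8) = [0, 9, 2, 3, 4, 5, 8, 6, 1, 7]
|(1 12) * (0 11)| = 2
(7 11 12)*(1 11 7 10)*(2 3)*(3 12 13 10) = (1 11 13 10)(2 12 3) = [0, 11, 12, 2, 4, 5, 6, 7, 8, 9, 1, 13, 3, 10]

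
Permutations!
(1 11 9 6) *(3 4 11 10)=(1 10 3 4 11 9 6)=[0, 10, 2, 4, 11, 5, 1, 7, 8, 6, 3, 9]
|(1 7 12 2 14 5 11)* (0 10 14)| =|(0 10 14 5 11 1 7 12 2)| =9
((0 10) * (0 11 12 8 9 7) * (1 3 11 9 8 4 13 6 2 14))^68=[0, 13, 12, 6, 1, 5, 11, 7, 8, 9, 10, 2, 14, 3, 4]=(1 13 3 6 11 2 12 14 4)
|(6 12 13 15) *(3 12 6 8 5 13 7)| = 12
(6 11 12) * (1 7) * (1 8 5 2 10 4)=(1 7 8 5 2 10 4)(6 11 12)=[0, 7, 10, 3, 1, 2, 11, 8, 5, 9, 4, 12, 6]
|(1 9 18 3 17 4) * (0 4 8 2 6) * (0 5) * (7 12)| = 22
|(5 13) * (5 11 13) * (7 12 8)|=6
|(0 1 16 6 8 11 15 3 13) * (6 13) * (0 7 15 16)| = 8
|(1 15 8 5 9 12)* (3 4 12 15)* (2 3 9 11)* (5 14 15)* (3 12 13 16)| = 12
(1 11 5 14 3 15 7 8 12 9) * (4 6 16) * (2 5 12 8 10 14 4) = (1 11 12 9)(2 5 4 6 16)(3 15 7 10 14) = [0, 11, 5, 15, 6, 4, 16, 10, 8, 1, 14, 12, 9, 13, 3, 7, 2]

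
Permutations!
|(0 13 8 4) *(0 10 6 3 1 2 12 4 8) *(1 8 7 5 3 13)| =|(0 1 2 12 4 10 6 13)(3 8 7 5)| =8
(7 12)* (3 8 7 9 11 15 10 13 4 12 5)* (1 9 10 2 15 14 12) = (1 9 11 14 12 10 13 4)(2 15)(3 8 7 5) = [0, 9, 15, 8, 1, 3, 6, 5, 7, 11, 13, 14, 10, 4, 12, 2]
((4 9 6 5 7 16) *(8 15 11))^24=[0, 1, 2, 3, 4, 5, 6, 7, 8, 9, 10, 11, 12, 13, 14, 15, 16]=(16)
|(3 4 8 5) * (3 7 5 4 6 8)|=|(3 6 8 4)(5 7)|=4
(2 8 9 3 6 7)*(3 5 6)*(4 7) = (2 8 9 5 6 4 7) = [0, 1, 8, 3, 7, 6, 4, 2, 9, 5]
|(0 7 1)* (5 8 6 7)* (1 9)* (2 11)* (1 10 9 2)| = 8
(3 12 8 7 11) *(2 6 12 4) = (2 6 12 8 7 11 3 4) = [0, 1, 6, 4, 2, 5, 12, 11, 7, 9, 10, 3, 8]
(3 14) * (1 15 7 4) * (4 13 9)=[0, 15, 2, 14, 1, 5, 6, 13, 8, 4, 10, 11, 12, 9, 3, 7]=(1 15 7 13 9 4)(3 14)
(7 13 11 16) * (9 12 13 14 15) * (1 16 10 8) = (1 16 7 14 15 9 12 13 11 10 8) = [0, 16, 2, 3, 4, 5, 6, 14, 1, 12, 8, 10, 13, 11, 15, 9, 7]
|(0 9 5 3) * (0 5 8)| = 6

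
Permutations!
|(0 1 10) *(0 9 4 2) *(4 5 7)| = 8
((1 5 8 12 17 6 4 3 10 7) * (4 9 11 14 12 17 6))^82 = (1 8 4 10)(3 7 5 17)(6 11 12 9 14) = [0, 8, 2, 7, 10, 17, 11, 5, 4, 14, 1, 12, 9, 13, 6, 15, 16, 3]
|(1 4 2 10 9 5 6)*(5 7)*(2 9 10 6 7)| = |(10)(1 4 9 2 6)(5 7)| = 10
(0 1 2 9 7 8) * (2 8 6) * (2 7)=(0 1 8)(2 9)(6 7)=[1, 8, 9, 3, 4, 5, 7, 6, 0, 2]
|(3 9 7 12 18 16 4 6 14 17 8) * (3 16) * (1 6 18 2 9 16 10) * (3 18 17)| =36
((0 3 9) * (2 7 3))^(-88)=(0 7 9 2 3)=[7, 1, 3, 0, 4, 5, 6, 9, 8, 2]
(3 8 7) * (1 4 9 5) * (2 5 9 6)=(9)(1 4 6 2 5)(3 8 7)=[0, 4, 5, 8, 6, 1, 2, 3, 7, 9]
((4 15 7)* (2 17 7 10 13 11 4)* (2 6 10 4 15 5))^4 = (2 10 4 7 11)(5 6 15 17 13) = [0, 1, 10, 3, 7, 6, 15, 11, 8, 9, 4, 2, 12, 5, 14, 17, 16, 13]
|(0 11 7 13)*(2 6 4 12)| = 4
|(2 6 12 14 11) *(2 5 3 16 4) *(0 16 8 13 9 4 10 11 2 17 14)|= 15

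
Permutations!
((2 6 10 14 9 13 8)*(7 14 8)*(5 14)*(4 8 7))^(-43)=(2 13 5 6 4 14 10 8 9 7)=[0, 1, 13, 3, 14, 6, 4, 2, 9, 7, 8, 11, 12, 5, 10]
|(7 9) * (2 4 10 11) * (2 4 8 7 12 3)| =|(2 8 7 9 12 3)(4 10 11)| =6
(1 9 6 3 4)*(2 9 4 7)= [0, 4, 9, 7, 1, 5, 3, 2, 8, 6]= (1 4)(2 9 6 3 7)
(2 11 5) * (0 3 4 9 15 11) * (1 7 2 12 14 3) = (0 1 7 2)(3 4 9 15 11 5 12 14) = [1, 7, 0, 4, 9, 12, 6, 2, 8, 15, 10, 5, 14, 13, 3, 11]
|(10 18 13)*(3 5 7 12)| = 12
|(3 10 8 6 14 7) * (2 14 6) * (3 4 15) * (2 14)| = 7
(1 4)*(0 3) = (0 3)(1 4) = [3, 4, 2, 0, 1]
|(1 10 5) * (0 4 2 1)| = 6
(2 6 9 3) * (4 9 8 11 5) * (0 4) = [4, 1, 6, 2, 9, 0, 8, 7, 11, 3, 10, 5] = (0 4 9 3 2 6 8 11 5)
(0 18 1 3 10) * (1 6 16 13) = (0 18 6 16 13 1 3 10) = [18, 3, 2, 10, 4, 5, 16, 7, 8, 9, 0, 11, 12, 1, 14, 15, 13, 17, 6]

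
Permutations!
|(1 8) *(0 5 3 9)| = |(0 5 3 9)(1 8)| = 4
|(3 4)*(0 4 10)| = |(0 4 3 10)| = 4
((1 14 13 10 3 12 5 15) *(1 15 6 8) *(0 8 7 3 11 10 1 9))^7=[8, 14, 2, 5, 4, 7, 3, 12, 9, 0, 11, 10, 6, 1, 13, 15]=(15)(0 8 9)(1 14 13)(3 5 7 12 6)(10 11)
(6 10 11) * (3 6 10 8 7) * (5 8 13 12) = [0, 1, 2, 6, 4, 8, 13, 3, 7, 9, 11, 10, 5, 12] = (3 6 13 12 5 8 7)(10 11)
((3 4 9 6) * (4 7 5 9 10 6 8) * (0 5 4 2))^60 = [0, 1, 2, 3, 4, 5, 6, 7, 8, 9, 10] = (10)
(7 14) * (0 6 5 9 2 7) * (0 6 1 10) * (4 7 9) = (0 1 10)(2 9)(4 7 14 6 5) = [1, 10, 9, 3, 7, 4, 5, 14, 8, 2, 0, 11, 12, 13, 6]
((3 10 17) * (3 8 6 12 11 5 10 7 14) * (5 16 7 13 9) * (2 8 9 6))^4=(17)(3 11)(6 7)(12 14)(13 16)=[0, 1, 2, 11, 4, 5, 7, 6, 8, 9, 10, 3, 14, 16, 12, 15, 13, 17]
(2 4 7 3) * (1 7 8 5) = (1 7 3 2 4 8 5) = [0, 7, 4, 2, 8, 1, 6, 3, 5]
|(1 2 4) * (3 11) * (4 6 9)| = |(1 2 6 9 4)(3 11)| = 10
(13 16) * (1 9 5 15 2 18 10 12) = (1 9 5 15 2 18 10 12)(13 16) = [0, 9, 18, 3, 4, 15, 6, 7, 8, 5, 12, 11, 1, 16, 14, 2, 13, 17, 10]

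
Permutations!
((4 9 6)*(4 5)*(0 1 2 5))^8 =(0 1 2 5 4 9 6) =[1, 2, 5, 3, 9, 4, 0, 7, 8, 6]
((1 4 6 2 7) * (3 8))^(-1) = (1 7 2 6 4)(3 8) = [0, 7, 6, 8, 1, 5, 4, 2, 3]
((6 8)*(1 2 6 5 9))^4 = (1 5 6)(2 9 8) = [0, 5, 9, 3, 4, 6, 1, 7, 2, 8]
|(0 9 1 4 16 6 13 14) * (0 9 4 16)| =6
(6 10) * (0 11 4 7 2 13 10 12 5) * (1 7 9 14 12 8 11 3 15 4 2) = (0 3 15 4 9 14 12 5)(1 7)(2 13 10 6 8 11) = [3, 7, 13, 15, 9, 0, 8, 1, 11, 14, 6, 2, 5, 10, 12, 4]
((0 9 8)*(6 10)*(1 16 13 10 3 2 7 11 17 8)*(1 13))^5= (0 3 8 6 17 10 11 13 7 9 2)(1 16)= [3, 16, 0, 8, 4, 5, 17, 9, 6, 2, 11, 13, 12, 7, 14, 15, 1, 10]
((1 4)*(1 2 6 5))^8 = (1 6 4 5 2) = [0, 6, 1, 3, 5, 2, 4]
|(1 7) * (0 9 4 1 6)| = 6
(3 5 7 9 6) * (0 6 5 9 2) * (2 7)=(0 6 3 9 5 2)=[6, 1, 0, 9, 4, 2, 3, 7, 8, 5]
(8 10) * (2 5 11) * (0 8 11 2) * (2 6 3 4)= (0 8 10 11)(2 5 6 3 4)= [8, 1, 5, 4, 2, 6, 3, 7, 10, 9, 11, 0]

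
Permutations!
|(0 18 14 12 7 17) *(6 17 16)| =|(0 18 14 12 7 16 6 17)| =8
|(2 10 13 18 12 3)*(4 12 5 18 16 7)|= 8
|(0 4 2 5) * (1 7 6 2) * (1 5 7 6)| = |(0 4 5)(1 6 2 7)| = 12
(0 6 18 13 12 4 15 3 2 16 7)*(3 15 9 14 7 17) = (0 6 18 13 12 4 9 14 7)(2 16 17 3) = [6, 1, 16, 2, 9, 5, 18, 0, 8, 14, 10, 11, 4, 12, 7, 15, 17, 3, 13]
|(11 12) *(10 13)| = |(10 13)(11 12)| = 2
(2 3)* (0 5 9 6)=[5, 1, 3, 2, 4, 9, 0, 7, 8, 6]=(0 5 9 6)(2 3)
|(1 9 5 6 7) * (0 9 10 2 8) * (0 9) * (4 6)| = 9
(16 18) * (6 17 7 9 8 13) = (6 17 7 9 8 13)(16 18) = [0, 1, 2, 3, 4, 5, 17, 9, 13, 8, 10, 11, 12, 6, 14, 15, 18, 7, 16]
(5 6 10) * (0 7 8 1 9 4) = [7, 9, 2, 3, 0, 6, 10, 8, 1, 4, 5] = (0 7 8 1 9 4)(5 6 10)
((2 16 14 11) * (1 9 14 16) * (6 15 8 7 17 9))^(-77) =(1 8 9 2 15 17 11 6 7 14) =[0, 8, 15, 3, 4, 5, 7, 14, 9, 2, 10, 6, 12, 13, 1, 17, 16, 11]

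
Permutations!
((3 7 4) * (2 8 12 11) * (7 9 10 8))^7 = (2 12 10 3 7 11 8 9 4) = [0, 1, 12, 7, 2, 5, 6, 11, 9, 4, 3, 8, 10]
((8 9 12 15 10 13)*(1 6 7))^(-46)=(1 7 6)(8 12 10)(9 15 13)=[0, 7, 2, 3, 4, 5, 1, 6, 12, 15, 8, 11, 10, 9, 14, 13]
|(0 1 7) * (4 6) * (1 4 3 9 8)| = |(0 4 6 3 9 8 1 7)| = 8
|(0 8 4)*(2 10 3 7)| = 12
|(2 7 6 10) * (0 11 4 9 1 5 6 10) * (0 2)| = 10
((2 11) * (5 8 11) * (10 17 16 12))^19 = [0, 1, 11, 3, 4, 2, 6, 7, 5, 9, 12, 8, 16, 13, 14, 15, 17, 10] = (2 11 8 5)(10 12 16 17)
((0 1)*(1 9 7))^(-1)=[1, 7, 2, 3, 4, 5, 6, 9, 8, 0]=(0 1 7 9)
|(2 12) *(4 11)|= 2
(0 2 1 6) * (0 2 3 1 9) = (0 3 1 6 2 9) = [3, 6, 9, 1, 4, 5, 2, 7, 8, 0]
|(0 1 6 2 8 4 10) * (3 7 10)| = |(0 1 6 2 8 4 3 7 10)| = 9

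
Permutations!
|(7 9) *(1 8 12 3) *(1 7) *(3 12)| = 5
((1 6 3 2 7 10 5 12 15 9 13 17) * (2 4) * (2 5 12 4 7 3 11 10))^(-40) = (1 15 6 9 11 13 10 17 12)(2 7 3) = [0, 15, 7, 2, 4, 5, 9, 3, 8, 11, 17, 13, 1, 10, 14, 6, 16, 12]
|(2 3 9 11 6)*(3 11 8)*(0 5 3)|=15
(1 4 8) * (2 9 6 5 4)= (1 2 9 6 5 4 8)= [0, 2, 9, 3, 8, 4, 5, 7, 1, 6]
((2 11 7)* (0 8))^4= (2 11 7)= [0, 1, 11, 3, 4, 5, 6, 2, 8, 9, 10, 7]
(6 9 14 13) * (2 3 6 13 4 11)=(2 3 6 9 14 4 11)=[0, 1, 3, 6, 11, 5, 9, 7, 8, 14, 10, 2, 12, 13, 4]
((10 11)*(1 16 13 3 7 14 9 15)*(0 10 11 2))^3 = (1 3 9 16 7 15 13 14) = [0, 3, 2, 9, 4, 5, 6, 15, 8, 16, 10, 11, 12, 14, 1, 13, 7]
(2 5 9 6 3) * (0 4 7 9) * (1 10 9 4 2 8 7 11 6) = (0 2 5)(1 10 9)(3 8 7 4 11 6) = [2, 10, 5, 8, 11, 0, 3, 4, 7, 1, 9, 6]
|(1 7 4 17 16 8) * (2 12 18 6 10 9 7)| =|(1 2 12 18 6 10 9 7 4 17 16 8)| =12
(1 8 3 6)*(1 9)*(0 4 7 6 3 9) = (0 4 7 6)(1 8 9) = [4, 8, 2, 3, 7, 5, 0, 6, 9, 1]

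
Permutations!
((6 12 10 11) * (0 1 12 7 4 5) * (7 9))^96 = (0 9 12 4 11)(1 7 10 5 6) = [9, 7, 2, 3, 11, 6, 1, 10, 8, 12, 5, 0, 4]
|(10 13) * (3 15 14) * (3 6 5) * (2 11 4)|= |(2 11 4)(3 15 14 6 5)(10 13)|= 30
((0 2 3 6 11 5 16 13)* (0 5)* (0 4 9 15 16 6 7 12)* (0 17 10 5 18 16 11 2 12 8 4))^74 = (0 5 7 15 17 2 4)(3 9 12 6 8 11 10)(13 16 18) = [5, 1, 4, 9, 0, 7, 8, 15, 11, 12, 3, 10, 6, 16, 14, 17, 18, 2, 13]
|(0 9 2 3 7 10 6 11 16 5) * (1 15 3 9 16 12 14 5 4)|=26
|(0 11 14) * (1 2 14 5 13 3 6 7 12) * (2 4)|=|(0 11 5 13 3 6 7 12 1 4 2 14)|=12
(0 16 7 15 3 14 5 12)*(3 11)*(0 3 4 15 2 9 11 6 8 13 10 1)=(0 16 7 2 9 11 4 15 6 8 13 10 1)(3 14 5 12)=[16, 0, 9, 14, 15, 12, 8, 2, 13, 11, 1, 4, 3, 10, 5, 6, 7]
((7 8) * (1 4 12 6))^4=(12)=[0, 1, 2, 3, 4, 5, 6, 7, 8, 9, 10, 11, 12]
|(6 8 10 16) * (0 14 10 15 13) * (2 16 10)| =|(0 14 2 16 6 8 15 13)| =8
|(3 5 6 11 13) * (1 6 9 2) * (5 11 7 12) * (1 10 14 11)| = |(1 6 7 12 5 9 2 10 14 11 13 3)| = 12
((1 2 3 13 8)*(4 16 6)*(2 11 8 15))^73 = [0, 11, 3, 13, 16, 5, 4, 7, 1, 9, 10, 8, 12, 15, 14, 2, 6] = (1 11 8)(2 3 13 15)(4 16 6)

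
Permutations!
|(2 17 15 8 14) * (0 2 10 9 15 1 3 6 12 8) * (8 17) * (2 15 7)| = |(0 15)(1 3 6 12 17)(2 8 14 10 9 7)| = 30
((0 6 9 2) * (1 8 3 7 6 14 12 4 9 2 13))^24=(14)=[0, 1, 2, 3, 4, 5, 6, 7, 8, 9, 10, 11, 12, 13, 14]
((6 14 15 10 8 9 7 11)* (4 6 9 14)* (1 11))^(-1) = (1 7 9 11)(4 6)(8 10 15 14) = [0, 7, 2, 3, 6, 5, 4, 9, 10, 11, 15, 1, 12, 13, 8, 14]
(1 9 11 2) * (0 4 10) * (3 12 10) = (0 4 3 12 10)(1 9 11 2) = [4, 9, 1, 12, 3, 5, 6, 7, 8, 11, 0, 2, 10]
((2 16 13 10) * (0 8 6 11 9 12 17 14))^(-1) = (0 14 17 12 9 11 6 8)(2 10 13 16) = [14, 1, 10, 3, 4, 5, 8, 7, 0, 11, 13, 6, 9, 16, 17, 15, 2, 12]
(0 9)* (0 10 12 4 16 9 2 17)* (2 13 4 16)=[13, 1, 17, 3, 2, 5, 6, 7, 8, 10, 12, 11, 16, 4, 14, 15, 9, 0]=(0 13 4 2 17)(9 10 12 16)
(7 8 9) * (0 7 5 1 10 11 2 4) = (0 7 8 9 5 1 10 11 2 4) = [7, 10, 4, 3, 0, 1, 6, 8, 9, 5, 11, 2]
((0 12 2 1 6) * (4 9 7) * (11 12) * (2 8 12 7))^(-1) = (0 6 1 2 9 4 7 11)(8 12) = [6, 2, 9, 3, 7, 5, 1, 11, 12, 4, 10, 0, 8]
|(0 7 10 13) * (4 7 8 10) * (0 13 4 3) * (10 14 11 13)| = |(0 8 14 11 13 10 4 7 3)| = 9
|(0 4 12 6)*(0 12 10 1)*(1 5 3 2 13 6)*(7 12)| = 11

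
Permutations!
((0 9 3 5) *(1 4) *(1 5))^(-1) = (0 5 4 1 3 9) = [5, 3, 2, 9, 1, 4, 6, 7, 8, 0]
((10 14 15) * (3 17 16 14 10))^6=[0, 1, 2, 17, 4, 5, 6, 7, 8, 9, 10, 11, 12, 13, 15, 3, 14, 16]=(3 17 16 14 15)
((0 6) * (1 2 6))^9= (0 1 2 6)= [1, 2, 6, 3, 4, 5, 0]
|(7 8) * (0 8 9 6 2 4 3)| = 8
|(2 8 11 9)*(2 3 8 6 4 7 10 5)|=|(2 6 4 7 10 5)(3 8 11 9)|=12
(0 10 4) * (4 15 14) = (0 10 15 14 4) = [10, 1, 2, 3, 0, 5, 6, 7, 8, 9, 15, 11, 12, 13, 4, 14]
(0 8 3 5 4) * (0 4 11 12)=(0 8 3 5 11 12)=[8, 1, 2, 5, 4, 11, 6, 7, 3, 9, 10, 12, 0]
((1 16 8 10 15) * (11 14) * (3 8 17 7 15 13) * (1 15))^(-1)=[0, 7, 2, 13, 4, 5, 6, 17, 3, 9, 8, 14, 12, 10, 11, 15, 1, 16]=(1 7 17 16)(3 13 10 8)(11 14)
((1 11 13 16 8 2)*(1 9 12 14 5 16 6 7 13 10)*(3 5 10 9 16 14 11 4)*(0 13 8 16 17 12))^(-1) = (0 9 11 12 17 2 8 7 6 13)(1 10 14 5 3 4) = [9, 10, 8, 4, 1, 3, 13, 6, 7, 11, 14, 12, 17, 0, 5, 15, 16, 2]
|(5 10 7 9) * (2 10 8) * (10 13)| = 7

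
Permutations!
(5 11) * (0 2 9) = (0 2 9)(5 11) = [2, 1, 9, 3, 4, 11, 6, 7, 8, 0, 10, 5]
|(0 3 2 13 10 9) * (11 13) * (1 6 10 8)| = |(0 3 2 11 13 8 1 6 10 9)| = 10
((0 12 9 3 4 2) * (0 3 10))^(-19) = (0 12 9 10)(2 4 3) = [12, 1, 4, 2, 3, 5, 6, 7, 8, 10, 0, 11, 9]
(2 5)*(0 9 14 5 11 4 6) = (0 9 14 5 2 11 4 6) = [9, 1, 11, 3, 6, 2, 0, 7, 8, 14, 10, 4, 12, 13, 5]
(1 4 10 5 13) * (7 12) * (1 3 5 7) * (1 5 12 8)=(1 4 10 7 8)(3 12 5 13)=[0, 4, 2, 12, 10, 13, 6, 8, 1, 9, 7, 11, 5, 3]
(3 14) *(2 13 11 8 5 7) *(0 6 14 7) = (0 6 14 3 7 2 13 11 8 5) = [6, 1, 13, 7, 4, 0, 14, 2, 5, 9, 10, 8, 12, 11, 3]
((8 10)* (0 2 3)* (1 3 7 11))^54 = (11) = [0, 1, 2, 3, 4, 5, 6, 7, 8, 9, 10, 11]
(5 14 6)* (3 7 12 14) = (3 7 12 14 6 5) = [0, 1, 2, 7, 4, 3, 5, 12, 8, 9, 10, 11, 14, 13, 6]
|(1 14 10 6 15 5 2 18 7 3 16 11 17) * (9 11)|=|(1 14 10 6 15 5 2 18 7 3 16 9 11 17)|=14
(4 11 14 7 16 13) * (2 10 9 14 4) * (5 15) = (2 10 9 14 7 16 13)(4 11)(5 15) = [0, 1, 10, 3, 11, 15, 6, 16, 8, 14, 9, 4, 12, 2, 7, 5, 13]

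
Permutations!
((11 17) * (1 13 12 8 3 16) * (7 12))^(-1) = [0, 16, 2, 8, 4, 5, 6, 13, 12, 9, 10, 17, 7, 1, 14, 15, 3, 11] = (1 16 3 8 12 7 13)(11 17)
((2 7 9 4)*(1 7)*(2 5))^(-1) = (1 2 5 4 9 7) = [0, 2, 5, 3, 9, 4, 6, 1, 8, 7]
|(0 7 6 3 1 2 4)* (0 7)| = |(1 2 4 7 6 3)| = 6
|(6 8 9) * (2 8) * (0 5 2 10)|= |(0 5 2 8 9 6 10)|= 7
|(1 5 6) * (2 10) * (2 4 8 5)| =|(1 2 10 4 8 5 6)| =7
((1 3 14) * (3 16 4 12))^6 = (16) = [0, 1, 2, 3, 4, 5, 6, 7, 8, 9, 10, 11, 12, 13, 14, 15, 16]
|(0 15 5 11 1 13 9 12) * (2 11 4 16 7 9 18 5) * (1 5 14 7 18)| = |(0 15 2 11 5 4 16 18 14 7 9 12)(1 13)| = 12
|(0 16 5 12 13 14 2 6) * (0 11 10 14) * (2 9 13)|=11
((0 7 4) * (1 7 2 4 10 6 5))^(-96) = [0, 5, 2, 3, 4, 6, 10, 1, 8, 9, 7] = (1 5 6 10 7)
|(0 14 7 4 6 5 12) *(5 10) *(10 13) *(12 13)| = 6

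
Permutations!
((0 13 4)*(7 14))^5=(0 4 13)(7 14)=[4, 1, 2, 3, 13, 5, 6, 14, 8, 9, 10, 11, 12, 0, 7]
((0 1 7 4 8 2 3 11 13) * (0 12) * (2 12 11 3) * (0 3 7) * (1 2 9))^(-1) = (0 1 9 2)(3 12 8 4 7)(11 13) = [1, 9, 0, 12, 7, 5, 6, 3, 4, 2, 10, 13, 8, 11]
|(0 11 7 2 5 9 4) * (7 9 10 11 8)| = 9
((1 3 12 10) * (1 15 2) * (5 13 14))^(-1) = (1 2 15 10 12 3)(5 14 13) = [0, 2, 15, 1, 4, 14, 6, 7, 8, 9, 12, 11, 3, 5, 13, 10]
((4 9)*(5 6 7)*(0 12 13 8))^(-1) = (0 8 13 12)(4 9)(5 7 6) = [8, 1, 2, 3, 9, 7, 5, 6, 13, 4, 10, 11, 0, 12]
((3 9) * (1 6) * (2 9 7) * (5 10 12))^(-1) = (1 6)(2 7 3 9)(5 12 10) = [0, 6, 7, 9, 4, 12, 1, 3, 8, 2, 5, 11, 10]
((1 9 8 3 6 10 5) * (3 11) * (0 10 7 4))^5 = (0 8 4 9 7 1 6 5 3 10 11) = [8, 6, 2, 10, 9, 3, 5, 1, 4, 7, 11, 0]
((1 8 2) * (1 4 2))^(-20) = [0, 1, 2, 3, 4, 5, 6, 7, 8] = (8)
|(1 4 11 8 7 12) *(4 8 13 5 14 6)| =12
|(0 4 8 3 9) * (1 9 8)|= |(0 4 1 9)(3 8)|= 4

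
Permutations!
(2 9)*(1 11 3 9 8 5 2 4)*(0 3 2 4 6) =(0 3 9 6)(1 11 2 8 5 4) =[3, 11, 8, 9, 1, 4, 0, 7, 5, 6, 10, 2]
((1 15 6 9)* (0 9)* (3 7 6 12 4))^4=[12, 3, 2, 9, 0, 5, 15, 1, 8, 4, 10, 11, 6, 13, 14, 7]=(0 12 6 15 7 1 3 9 4)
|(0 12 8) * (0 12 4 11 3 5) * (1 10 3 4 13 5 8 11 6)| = |(0 13 5)(1 10 3 8 12 11 4 6)| = 24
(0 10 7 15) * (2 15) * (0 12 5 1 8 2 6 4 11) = (0 10 7 6 4 11)(1 8 2 15 12 5) = [10, 8, 15, 3, 11, 1, 4, 6, 2, 9, 7, 0, 5, 13, 14, 12]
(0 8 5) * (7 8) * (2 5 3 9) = (0 7 8 3 9 2 5) = [7, 1, 5, 9, 4, 0, 6, 8, 3, 2]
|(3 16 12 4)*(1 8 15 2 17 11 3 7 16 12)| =11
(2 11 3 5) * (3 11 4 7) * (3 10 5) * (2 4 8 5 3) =(11)(2 8 5 4 7 10 3) =[0, 1, 8, 2, 7, 4, 6, 10, 5, 9, 3, 11]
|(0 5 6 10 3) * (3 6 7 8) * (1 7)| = 6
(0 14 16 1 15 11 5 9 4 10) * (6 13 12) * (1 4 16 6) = [14, 15, 2, 3, 10, 9, 13, 7, 8, 16, 0, 5, 1, 12, 6, 11, 4] = (0 14 6 13 12 1 15 11 5 9 16 4 10)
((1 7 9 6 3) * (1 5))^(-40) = (1 9 3)(5 7 6) = [0, 9, 2, 1, 4, 7, 5, 6, 8, 3]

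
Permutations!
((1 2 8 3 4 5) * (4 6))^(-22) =(1 5 4 6 3 8 2) =[0, 5, 1, 8, 6, 4, 3, 7, 2]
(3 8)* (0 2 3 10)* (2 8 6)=(0 8 10)(2 3 6)=[8, 1, 3, 6, 4, 5, 2, 7, 10, 9, 0]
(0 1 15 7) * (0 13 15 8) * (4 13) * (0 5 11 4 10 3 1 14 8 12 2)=(0 14 8 5 11 4 13 15 7 10 3 1 12 2)=[14, 12, 0, 1, 13, 11, 6, 10, 5, 9, 3, 4, 2, 15, 8, 7]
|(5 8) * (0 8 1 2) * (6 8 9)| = |(0 9 6 8 5 1 2)| = 7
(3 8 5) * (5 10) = (3 8 10 5) = [0, 1, 2, 8, 4, 3, 6, 7, 10, 9, 5]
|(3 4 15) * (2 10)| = 6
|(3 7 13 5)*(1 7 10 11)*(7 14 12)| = 9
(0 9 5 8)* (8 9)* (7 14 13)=(0 8)(5 9)(7 14 13)=[8, 1, 2, 3, 4, 9, 6, 14, 0, 5, 10, 11, 12, 7, 13]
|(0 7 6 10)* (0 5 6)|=|(0 7)(5 6 10)|=6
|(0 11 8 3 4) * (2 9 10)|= 15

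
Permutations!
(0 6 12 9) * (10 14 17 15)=(0 6 12 9)(10 14 17 15)=[6, 1, 2, 3, 4, 5, 12, 7, 8, 0, 14, 11, 9, 13, 17, 10, 16, 15]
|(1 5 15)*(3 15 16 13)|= |(1 5 16 13 3 15)|= 6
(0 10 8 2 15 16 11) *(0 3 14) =[10, 1, 15, 14, 4, 5, 6, 7, 2, 9, 8, 3, 12, 13, 0, 16, 11] =(0 10 8 2 15 16 11 3 14)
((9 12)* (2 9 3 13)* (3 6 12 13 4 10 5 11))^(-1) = (2 13 9)(3 11 5 10 4)(6 12) = [0, 1, 13, 11, 3, 10, 12, 7, 8, 2, 4, 5, 6, 9]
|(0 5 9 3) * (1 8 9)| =|(0 5 1 8 9 3)| =6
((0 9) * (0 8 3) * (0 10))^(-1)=(0 10 3 8 9)=[10, 1, 2, 8, 4, 5, 6, 7, 9, 0, 3]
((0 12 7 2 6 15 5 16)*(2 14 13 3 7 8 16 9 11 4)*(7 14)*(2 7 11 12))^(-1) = (0 16 8 12 9 5 15 6 2)(3 13 14)(4 11 7) = [16, 1, 0, 13, 11, 15, 2, 4, 12, 5, 10, 7, 9, 14, 3, 6, 8]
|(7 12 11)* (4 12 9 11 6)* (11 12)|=6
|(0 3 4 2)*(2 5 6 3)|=|(0 2)(3 4 5 6)|=4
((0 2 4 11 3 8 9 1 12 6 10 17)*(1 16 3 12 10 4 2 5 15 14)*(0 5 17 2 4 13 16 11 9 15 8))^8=[2, 13, 3, 10, 0, 9, 15, 7, 11, 17, 16, 5, 8, 14, 6, 12, 1, 4]=(0 2 3 10 16 1 13 14 6 15 12 8 11 5 9 17 4)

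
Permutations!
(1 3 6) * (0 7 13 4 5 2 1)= [7, 3, 1, 6, 5, 2, 0, 13, 8, 9, 10, 11, 12, 4]= (0 7 13 4 5 2 1 3 6)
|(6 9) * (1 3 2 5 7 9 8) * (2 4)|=|(1 3 4 2 5 7 9 6 8)|=9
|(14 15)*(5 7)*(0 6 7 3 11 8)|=|(0 6 7 5 3 11 8)(14 15)|=14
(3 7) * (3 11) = (3 7 11) = [0, 1, 2, 7, 4, 5, 6, 11, 8, 9, 10, 3]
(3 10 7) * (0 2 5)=(0 2 5)(3 10 7)=[2, 1, 5, 10, 4, 0, 6, 3, 8, 9, 7]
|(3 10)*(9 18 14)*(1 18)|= |(1 18 14 9)(3 10)|= 4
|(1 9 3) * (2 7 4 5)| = |(1 9 3)(2 7 4 5)| = 12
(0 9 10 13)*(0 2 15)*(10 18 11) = [9, 1, 15, 3, 4, 5, 6, 7, 8, 18, 13, 10, 12, 2, 14, 0, 16, 17, 11] = (0 9 18 11 10 13 2 15)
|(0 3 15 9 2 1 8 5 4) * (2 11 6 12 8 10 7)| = 20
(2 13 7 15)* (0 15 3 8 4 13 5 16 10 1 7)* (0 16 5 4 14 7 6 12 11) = (0 15 2 4 13 16 10 1 6 12 11)(3 8 14 7) = [15, 6, 4, 8, 13, 5, 12, 3, 14, 9, 1, 0, 11, 16, 7, 2, 10]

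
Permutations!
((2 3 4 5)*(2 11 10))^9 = [0, 1, 5, 11, 10, 2, 6, 7, 8, 9, 4, 3] = (2 5)(3 11)(4 10)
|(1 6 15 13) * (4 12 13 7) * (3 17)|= |(1 6 15 7 4 12 13)(3 17)|= 14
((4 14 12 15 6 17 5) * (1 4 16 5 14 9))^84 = (6 15 12 14 17) = [0, 1, 2, 3, 4, 5, 15, 7, 8, 9, 10, 11, 14, 13, 17, 12, 16, 6]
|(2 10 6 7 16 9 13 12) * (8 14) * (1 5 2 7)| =10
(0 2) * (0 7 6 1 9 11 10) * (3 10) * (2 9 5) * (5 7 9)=(0 5 2 9 11 3 10)(1 7 6)=[5, 7, 9, 10, 4, 2, 1, 6, 8, 11, 0, 3]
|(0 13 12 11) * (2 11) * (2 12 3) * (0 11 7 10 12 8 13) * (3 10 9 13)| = 8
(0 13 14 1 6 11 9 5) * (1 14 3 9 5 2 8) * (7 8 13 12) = [12, 6, 13, 9, 4, 0, 11, 8, 1, 2, 10, 5, 7, 3, 14] = (14)(0 12 7 8 1 6 11 5)(2 13 3 9)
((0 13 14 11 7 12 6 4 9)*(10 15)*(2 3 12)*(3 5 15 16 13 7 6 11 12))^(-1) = (0 9 4 6 11 12 14 13 16 10 15 5 2 7) = [9, 1, 7, 3, 6, 2, 11, 0, 8, 4, 15, 12, 14, 16, 13, 5, 10]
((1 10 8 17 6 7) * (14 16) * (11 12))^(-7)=(1 7 6 17 8 10)(11 12)(14 16)=[0, 7, 2, 3, 4, 5, 17, 6, 10, 9, 1, 12, 11, 13, 16, 15, 14, 8]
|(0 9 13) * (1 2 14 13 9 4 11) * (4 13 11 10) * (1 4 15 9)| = |(0 13)(1 2 14 11 4 10 15 9)| = 8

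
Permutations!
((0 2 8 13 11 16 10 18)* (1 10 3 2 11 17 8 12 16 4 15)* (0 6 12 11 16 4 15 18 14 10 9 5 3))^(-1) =(0 16)(1 15 11 2 3 5 9)(4 12 6 18)(8 17 13)(10 14) =[16, 15, 3, 5, 12, 9, 18, 7, 17, 1, 14, 2, 6, 8, 10, 11, 0, 13, 4]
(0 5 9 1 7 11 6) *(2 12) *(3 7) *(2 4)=(0 5 9 1 3 7 11 6)(2 12 4)=[5, 3, 12, 7, 2, 9, 0, 11, 8, 1, 10, 6, 4]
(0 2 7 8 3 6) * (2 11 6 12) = (0 11 6)(2 7 8 3 12) = [11, 1, 7, 12, 4, 5, 0, 8, 3, 9, 10, 6, 2]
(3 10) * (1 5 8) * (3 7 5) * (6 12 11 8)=(1 3 10 7 5 6 12 11 8)=[0, 3, 2, 10, 4, 6, 12, 5, 1, 9, 7, 8, 11]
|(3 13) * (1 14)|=|(1 14)(3 13)|=2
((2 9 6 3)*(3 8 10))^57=(2 8)(3 6)(9 10)=[0, 1, 8, 6, 4, 5, 3, 7, 2, 10, 9]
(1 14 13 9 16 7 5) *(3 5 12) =[0, 14, 2, 5, 4, 1, 6, 12, 8, 16, 10, 11, 3, 9, 13, 15, 7] =(1 14 13 9 16 7 12 3 5)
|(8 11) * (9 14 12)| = |(8 11)(9 14 12)| = 6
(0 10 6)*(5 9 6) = [10, 1, 2, 3, 4, 9, 0, 7, 8, 6, 5] = (0 10 5 9 6)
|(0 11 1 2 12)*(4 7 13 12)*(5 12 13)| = |(13)(0 11 1 2 4 7 5 12)| = 8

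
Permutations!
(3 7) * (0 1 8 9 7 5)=[1, 8, 2, 5, 4, 0, 6, 3, 9, 7]=(0 1 8 9 7 3 5)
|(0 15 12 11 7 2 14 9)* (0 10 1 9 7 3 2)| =|(0 15 12 11 3 2 14 7)(1 9 10)| =24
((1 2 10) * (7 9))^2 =(1 10 2) =[0, 10, 1, 3, 4, 5, 6, 7, 8, 9, 2]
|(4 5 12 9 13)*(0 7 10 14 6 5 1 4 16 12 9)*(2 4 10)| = |(0 7 2 4 1 10 14 6 5 9 13 16 12)| = 13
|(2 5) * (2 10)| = 3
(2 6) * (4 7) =(2 6)(4 7) =[0, 1, 6, 3, 7, 5, 2, 4]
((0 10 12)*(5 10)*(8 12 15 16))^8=(0 5 10 15 16 8 12)=[5, 1, 2, 3, 4, 10, 6, 7, 12, 9, 15, 11, 0, 13, 14, 16, 8]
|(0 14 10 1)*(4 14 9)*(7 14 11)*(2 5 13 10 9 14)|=11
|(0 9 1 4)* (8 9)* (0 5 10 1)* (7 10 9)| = |(0 8 7 10 1 4 5 9)| = 8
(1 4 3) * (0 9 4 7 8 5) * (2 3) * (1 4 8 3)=(0 9 8 5)(1 7 3 4 2)=[9, 7, 1, 4, 2, 0, 6, 3, 5, 8]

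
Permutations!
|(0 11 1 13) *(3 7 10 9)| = |(0 11 1 13)(3 7 10 9)| = 4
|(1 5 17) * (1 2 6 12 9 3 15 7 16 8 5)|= |(2 6 12 9 3 15 7 16 8 5 17)|= 11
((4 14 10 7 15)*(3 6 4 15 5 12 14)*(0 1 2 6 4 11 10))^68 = [12, 14, 0, 3, 4, 10, 1, 11, 8, 9, 6, 2, 7, 13, 5, 15] = (15)(0 12 7 11 2)(1 14 5 10 6)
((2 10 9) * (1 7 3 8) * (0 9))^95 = (0 10 2 9)(1 8 3 7) = [10, 8, 9, 7, 4, 5, 6, 1, 3, 0, 2]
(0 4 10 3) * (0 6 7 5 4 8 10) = (0 8 10 3 6 7 5 4) = [8, 1, 2, 6, 0, 4, 7, 5, 10, 9, 3]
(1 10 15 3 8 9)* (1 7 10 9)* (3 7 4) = [0, 9, 2, 8, 3, 5, 6, 10, 1, 4, 15, 11, 12, 13, 14, 7] = (1 9 4 3 8)(7 10 15)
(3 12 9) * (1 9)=(1 9 3 12)=[0, 9, 2, 12, 4, 5, 6, 7, 8, 3, 10, 11, 1]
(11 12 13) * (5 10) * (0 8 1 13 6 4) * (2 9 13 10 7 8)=(0 2 9 13 11 12 6 4)(1 10 5 7 8)=[2, 10, 9, 3, 0, 7, 4, 8, 1, 13, 5, 12, 6, 11]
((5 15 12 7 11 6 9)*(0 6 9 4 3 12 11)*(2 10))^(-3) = (0 3)(2 10)(4 7)(5 15 11 9)(6 12) = [3, 1, 10, 0, 7, 15, 12, 4, 8, 5, 2, 9, 6, 13, 14, 11]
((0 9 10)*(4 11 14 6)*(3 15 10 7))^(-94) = (0 7 15)(3 10 9)(4 14)(6 11) = [7, 1, 2, 10, 14, 5, 11, 15, 8, 3, 9, 6, 12, 13, 4, 0]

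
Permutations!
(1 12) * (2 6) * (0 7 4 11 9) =(0 7 4 11 9)(1 12)(2 6) =[7, 12, 6, 3, 11, 5, 2, 4, 8, 0, 10, 9, 1]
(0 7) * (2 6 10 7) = [2, 1, 6, 3, 4, 5, 10, 0, 8, 9, 7] = (0 2 6 10 7)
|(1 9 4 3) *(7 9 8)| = 6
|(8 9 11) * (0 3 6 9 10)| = |(0 3 6 9 11 8 10)| = 7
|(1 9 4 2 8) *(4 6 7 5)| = 8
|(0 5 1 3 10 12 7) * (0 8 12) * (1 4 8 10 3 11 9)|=21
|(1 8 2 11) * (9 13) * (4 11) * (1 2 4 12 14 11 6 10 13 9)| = 12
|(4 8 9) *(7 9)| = |(4 8 7 9)| = 4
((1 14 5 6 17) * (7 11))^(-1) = (1 17 6 5 14)(7 11) = [0, 17, 2, 3, 4, 14, 5, 11, 8, 9, 10, 7, 12, 13, 1, 15, 16, 6]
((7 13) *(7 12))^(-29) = [0, 1, 2, 3, 4, 5, 6, 13, 8, 9, 10, 11, 7, 12] = (7 13 12)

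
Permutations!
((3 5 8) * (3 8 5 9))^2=(9)=[0, 1, 2, 3, 4, 5, 6, 7, 8, 9]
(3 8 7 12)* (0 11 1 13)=(0 11 1 13)(3 8 7 12)=[11, 13, 2, 8, 4, 5, 6, 12, 7, 9, 10, 1, 3, 0]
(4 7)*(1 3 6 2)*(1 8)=[0, 3, 8, 6, 7, 5, 2, 4, 1]=(1 3 6 2 8)(4 7)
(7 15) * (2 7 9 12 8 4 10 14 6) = (2 7 15 9 12 8 4 10 14 6) = [0, 1, 7, 3, 10, 5, 2, 15, 4, 12, 14, 11, 8, 13, 6, 9]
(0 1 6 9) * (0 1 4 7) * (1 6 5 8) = (0 4 7)(1 5 8)(6 9) = [4, 5, 2, 3, 7, 8, 9, 0, 1, 6]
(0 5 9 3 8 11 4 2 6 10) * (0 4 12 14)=(0 5 9 3 8 11 12 14)(2 6 10 4)=[5, 1, 6, 8, 2, 9, 10, 7, 11, 3, 4, 12, 14, 13, 0]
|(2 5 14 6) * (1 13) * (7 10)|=|(1 13)(2 5 14 6)(7 10)|=4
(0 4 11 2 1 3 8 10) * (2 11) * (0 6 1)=(11)(0 4 2)(1 3 8 10 6)=[4, 3, 0, 8, 2, 5, 1, 7, 10, 9, 6, 11]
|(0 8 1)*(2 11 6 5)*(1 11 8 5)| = 7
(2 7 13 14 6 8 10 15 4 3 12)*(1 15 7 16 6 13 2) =(1 15 4 3 12)(2 16 6 8 10 7)(13 14) =[0, 15, 16, 12, 3, 5, 8, 2, 10, 9, 7, 11, 1, 14, 13, 4, 6]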